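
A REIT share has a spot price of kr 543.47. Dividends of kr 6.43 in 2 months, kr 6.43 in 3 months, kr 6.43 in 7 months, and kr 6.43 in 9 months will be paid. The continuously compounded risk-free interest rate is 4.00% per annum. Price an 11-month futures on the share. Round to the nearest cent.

PV(dividends) I = 6.43·e^(−0.0400·2/12) + 6.43·e^(−0.0400·3/12) + 6.43·e^(−0.0400·7/12) + 6.43·e^(−0.0400·9/12)
I = 6.3873 + 6.3660 + 6.2817 + 6.2400 = 25.2750
F = (S − I)·e^(rT) = (543.47 − 25.2750) · e^(0.0400·11/12)
= 518.1950 · e^0.036667 = 518.1950 × 1.037348 = kr 537.55

kr 537.55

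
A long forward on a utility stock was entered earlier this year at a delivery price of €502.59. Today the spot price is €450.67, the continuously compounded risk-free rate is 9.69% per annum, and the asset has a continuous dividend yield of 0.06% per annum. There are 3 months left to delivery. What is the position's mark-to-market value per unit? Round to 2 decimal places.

Current fair forward for the remaining 3 months: F = S·e^((r − q)·T), (r − q) = 0.0969 − 0.0006 = 0.0963
F = 450.67 · e^(0.0963 × 3/12) = 450.67 × 1.024367 = 461.6515
Value of long forward = (F − K)·e^(−rT) = (461.6515 − 502.59) · e^(−0.0969·3/12)
= -40.9385 × 0.976066 = -39.96

-€39.96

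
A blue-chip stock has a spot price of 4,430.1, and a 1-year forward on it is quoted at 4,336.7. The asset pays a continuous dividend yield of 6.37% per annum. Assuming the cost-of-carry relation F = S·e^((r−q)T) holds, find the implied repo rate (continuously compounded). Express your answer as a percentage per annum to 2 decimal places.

From F = S·e^((r−q)T): (r − q) = ln(F/S)/T
ln(4336.7/4430.1) = ln(0.978917) = -0.021308
(r − q) = -0.021308 / (1) = -0.021308
r = ln(F/S)/T + q = -0.021308 + 0.0637 = 0.042392
r = 4.24%

4.24%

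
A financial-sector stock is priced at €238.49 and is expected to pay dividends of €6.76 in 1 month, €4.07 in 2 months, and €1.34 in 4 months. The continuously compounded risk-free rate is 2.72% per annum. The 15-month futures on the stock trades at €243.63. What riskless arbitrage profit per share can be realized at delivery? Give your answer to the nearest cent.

PV(dividends) I = 6.76·e^(−0.0272·1/12) + 4.07·e^(−0.0272·2/12) + 1.34·e^(−0.0272·4/12) = 12.1242
Fair futures F* = (S − I)·e^(rT) = (238.49 − 12.1242)·e^0.034000 = 226.3658 × 1.034585 = 234.1947
Market €243.63 > fair 234.1947: forward overpriced → cash-and-carry (borrow at r, buy the stock and collect the dividends, short the forward).
Profit at T = |F_mkt − F*| = |243.63 − 234.1947| = €9.44 per share

€9.44 per share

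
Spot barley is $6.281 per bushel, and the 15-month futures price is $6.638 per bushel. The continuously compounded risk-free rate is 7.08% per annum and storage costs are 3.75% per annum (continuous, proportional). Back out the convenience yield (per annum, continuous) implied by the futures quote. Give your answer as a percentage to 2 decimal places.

F = S·e^((r+u−y)T) ⇒ (r+u−y) = ln(F/S)/T
ln(6.638/6.281) = 0.055282; /T ⇒ 0.044226
y = r + u − ln(F/S)/T = 0.0708 + 0.0375 − 0.044226 = 0.064074
y = 6.41%

6.41%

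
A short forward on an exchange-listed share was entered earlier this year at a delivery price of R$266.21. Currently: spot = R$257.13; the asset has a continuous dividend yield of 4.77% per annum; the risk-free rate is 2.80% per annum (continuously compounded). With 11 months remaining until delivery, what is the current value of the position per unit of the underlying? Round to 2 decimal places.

Current fair forward for the remaining 11 months: F = S·e^((r − q)·T), (r − q) = 0.0280 − 0.0477 = -0.0197
F = 257.13 · e^(-0.0197 × 11/12) = 257.13 × 0.982104 = 252.5284
Value of long forward = (F − K)·e^(−rT) = (252.5284 − 266.21) · e^(−0.0280·11/12)
= -13.6816 × 0.974660 = -13.33
Short position value = −(long value) = R$13.33

R$13.33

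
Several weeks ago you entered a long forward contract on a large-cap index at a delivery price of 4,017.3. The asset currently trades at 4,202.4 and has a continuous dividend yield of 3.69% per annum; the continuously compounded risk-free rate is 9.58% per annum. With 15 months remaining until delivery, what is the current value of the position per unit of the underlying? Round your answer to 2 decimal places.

Current fair forward for the remaining 15 months: F = S·e^((r − q)·T), (r − q) = 0.0958 − 0.0369 = 0.0589
F = 4202.4 · e^(0.0589 × 15/12) = 4202.4 × 1.07640308 = 4523.4763
Value of long forward = (F − K)·e^(−rT) = (4523.4763 − 4017.3) · e^(−0.0958·15/12)
= 506.1763 × 0.88714219 = 449.05

449.05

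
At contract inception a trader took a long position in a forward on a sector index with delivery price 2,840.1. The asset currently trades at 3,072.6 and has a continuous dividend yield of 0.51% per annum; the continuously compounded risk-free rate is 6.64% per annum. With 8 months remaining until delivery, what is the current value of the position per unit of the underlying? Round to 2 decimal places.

Current fair forward for the remaining 8 months: F = S·e^((r − q)·T), (r − q) = 0.0664 − 0.0051 = 0.0613
F = 3072.6 · e^(0.0613 × 8/12) = 3072.6 × 1.04171320 = 3200.7680
Value of long forward = (F − K)·e^(−rT) = (3200.7680 − 2840.1) · e^(−0.0664·8/12)
= 360.6680 × 0.95669880 = 345.05

345.05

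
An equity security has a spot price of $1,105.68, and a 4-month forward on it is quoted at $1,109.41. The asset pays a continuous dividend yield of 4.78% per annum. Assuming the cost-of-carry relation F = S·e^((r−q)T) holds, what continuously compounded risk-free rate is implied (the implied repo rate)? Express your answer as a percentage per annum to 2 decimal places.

5.79%

From F = S·e^((r−q)T): (r − q) = ln(F/S)/T
ln(1109.41/1105.68) = ln(1.003373) = 0.003367
(r − q) = 0.003367 / (4/12) = 0.010101
r = ln(F/S)/T + q = 0.010101 + 0.0478 = 0.057901
r = 5.79%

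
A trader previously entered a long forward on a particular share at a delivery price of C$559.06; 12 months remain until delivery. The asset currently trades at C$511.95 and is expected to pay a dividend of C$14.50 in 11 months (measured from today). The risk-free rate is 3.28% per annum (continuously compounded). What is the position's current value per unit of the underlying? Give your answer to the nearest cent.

PV(remaining dividends) I = 14.50·e^(−0.0328·11/12) = 14.0705
Current forward F = (S − I)·e^(rT) = (511.95 − 14.0705)·e^(0.0328·12/12) = 497.8795 × 1.033344 = 514.4808
Value (long) = (F − K)·e^(−rT) = (514.4808 − 559.06) × 0.967732 = -43.1407
Value = -C$43.14

-C$43.14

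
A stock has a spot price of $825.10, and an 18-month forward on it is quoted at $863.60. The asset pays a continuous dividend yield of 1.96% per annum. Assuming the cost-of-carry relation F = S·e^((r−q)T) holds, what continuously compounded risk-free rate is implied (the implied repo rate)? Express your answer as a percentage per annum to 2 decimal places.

5.00%

From F = S·e^((r−q)T): (r − q) = ln(F/S)/T
ln(863.60/825.10) = ln(1.046661) = 0.045605
(r − q) = 0.045605 / (18/12) = 0.030403
r = ln(F/S)/T + q = 0.030403 + 0.0196 = 0.050003
r = 5.00%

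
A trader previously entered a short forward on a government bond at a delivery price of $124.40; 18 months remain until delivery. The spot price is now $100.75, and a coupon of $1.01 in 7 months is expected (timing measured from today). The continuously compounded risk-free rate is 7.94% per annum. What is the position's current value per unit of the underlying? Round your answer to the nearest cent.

$10.65

PV(remaining coupons) I = 1.01·e^(−0.0794·7/12) = 0.9643
Current forward F = (S − I)·e^(rT) = (100.75 − 0.9643)·e^(0.0794·18/12) = 99.7857 × 1.126483 = 112.4069
Value (long) = (F − K)·e^(−rT) = (112.4069 − 124.40) × 0.887719 = -10.6465
Short position value = −(long value) = $10.65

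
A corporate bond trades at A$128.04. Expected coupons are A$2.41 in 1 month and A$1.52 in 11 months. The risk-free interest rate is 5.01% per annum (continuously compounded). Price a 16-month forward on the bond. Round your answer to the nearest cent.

PV(coupons) I = 2.41·e^(−0.0501·1/12) + 1.52·e^(−0.0501·11/12)
I = 2.4000 + 1.4518 = 3.8518
F = (S − I)·e^(rT) = (128.04 − 3.8518) · e^(0.0501·16/12)
= 124.1882 · e^0.066800 = 124.1882 × 1.069082 = A$132.77

A$132.77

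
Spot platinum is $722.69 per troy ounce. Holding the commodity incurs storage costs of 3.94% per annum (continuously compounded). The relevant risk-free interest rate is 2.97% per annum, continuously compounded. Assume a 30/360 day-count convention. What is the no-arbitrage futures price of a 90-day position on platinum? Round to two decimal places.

$735.28 per troy ounce

Net carry = r + u − y = 0.0297 + 0.0394 − 0.0000 = 0.0691
F = S·e^((r+u−y)T) = 722.69 · e^(0.0691 × 90/360) = 722.69 · e^0.017275
= 722.69 × 1.017425 = $735.28 per troy ounce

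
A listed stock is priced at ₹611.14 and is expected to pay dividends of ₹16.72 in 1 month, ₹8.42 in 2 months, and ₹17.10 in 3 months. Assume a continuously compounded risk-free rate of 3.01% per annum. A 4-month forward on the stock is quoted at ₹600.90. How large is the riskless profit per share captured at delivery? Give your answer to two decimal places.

PV(dividends) I = 16.72·e^(−0.0301·1/12) + 8.42·e^(−0.0301·2/12) + 17.10·e^(−0.0301·3/12) = 42.0278
Fair forward F* = (S − I)·e^(rT) = (611.14 − 42.0278)·e^0.010033 = 569.1122 × 1.010083 = 574.8506
Market ₹600.90 > fair 574.8506: forward overpriced → cash-and-carry (borrow at r, buy the stock and collect the dividends, short the forward).
Profit at T = |F_mkt − F*| = |600.90 − 574.8506| = ₹26.05 per share

₹26.05 per share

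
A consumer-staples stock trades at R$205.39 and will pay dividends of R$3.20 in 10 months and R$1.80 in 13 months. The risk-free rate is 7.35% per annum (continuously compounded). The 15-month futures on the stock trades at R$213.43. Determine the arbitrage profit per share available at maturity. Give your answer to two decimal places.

PV(dividends) I = 3.20·e^(−0.0735·10/12) + 1.80·e^(−0.0735·13/12) = 4.6721
Fair futures F* = (S − I)·e^(rT) = (205.39 − 4.6721)·e^0.091875 = 200.7179 × 1.096228 = 220.0326
Market R$213.43 < fair 220.0326: forward underpriced → reverse cash-and-carry (short the stock, invest proceeds at r, pay the dividends, go long the forward).
Profit at T = |F_mkt − F*| = |213.43 − 220.0326| = R$6.60 per share

R$6.60 per share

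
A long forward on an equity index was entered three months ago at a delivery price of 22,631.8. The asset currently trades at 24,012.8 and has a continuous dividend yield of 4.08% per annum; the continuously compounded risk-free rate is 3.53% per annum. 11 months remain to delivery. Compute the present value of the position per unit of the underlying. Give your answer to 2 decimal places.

Current fair forward for the remaining 11 months: F = S·e^((r − q)·T), (r − q) = 0.0353 − 0.0408 = -0.0055
F = 24012.8 · e^(-0.0055 × 11/12) = 24012.8 × 0.99497102 = 23892.0401
Value of long forward = (F − K)·e^(−rT) = (23892.0401 − 22631.8) · e^(−0.0353·11/12)
= 1260.2401 × 0.96815960 = 1220.11

1220.11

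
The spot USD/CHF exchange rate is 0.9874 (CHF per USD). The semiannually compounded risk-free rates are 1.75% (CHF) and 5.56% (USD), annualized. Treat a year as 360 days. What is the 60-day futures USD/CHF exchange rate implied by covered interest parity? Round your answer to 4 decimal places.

0.9813

By covered interest parity, F = S · (1+r_CHF/2)^(2T) / (1+r_USD/2)^(2T)
= 0.9874 × 1.002908 / 1.009182 = 0.9874 × 0.993783
F = 0.9813 CHF per USD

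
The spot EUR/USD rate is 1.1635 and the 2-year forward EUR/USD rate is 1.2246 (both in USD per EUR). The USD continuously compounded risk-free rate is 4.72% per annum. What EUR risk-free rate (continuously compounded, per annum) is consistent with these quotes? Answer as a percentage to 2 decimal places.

2.16%

F = S·e^((r_USD − r_EUR)T) ⇒ r_EUR = r_USD − ln(F/S)/T
ln(1.2246/1.1635) = 0.051182; /(2) = 0.025591
r_EUR = 0.0472 − 0.025591 = 0.021609
r_EUR = 2.16%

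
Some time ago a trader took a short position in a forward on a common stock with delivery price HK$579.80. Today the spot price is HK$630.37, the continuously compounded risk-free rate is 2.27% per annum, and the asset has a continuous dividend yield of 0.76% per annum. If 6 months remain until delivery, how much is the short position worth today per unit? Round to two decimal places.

-HK$54.72

Current fair forward for the remaining 6 months: F = S·e^((r − q)·T), (r − q) = 0.0227 − 0.0076 = 0.0151
F = 630.37 · e^(0.0151 × 6/12) = 630.37 × 1.007579 = 635.1476
Value of long forward = (F − K)·e^(−rT) = (635.1476 − 579.80) · e^(−0.0227·6/12)
= 55.3476 × 0.988714 = 54.72
Short position value = −(long value) = -HK$54.72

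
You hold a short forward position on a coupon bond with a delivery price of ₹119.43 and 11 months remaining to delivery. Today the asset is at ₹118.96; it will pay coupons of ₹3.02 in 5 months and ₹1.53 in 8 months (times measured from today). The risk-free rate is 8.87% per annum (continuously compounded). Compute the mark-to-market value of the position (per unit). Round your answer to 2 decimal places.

PV(remaining coupons) I = 3.02·e^(−0.0887·5/12) + 1.53·e^(−0.0887·8/12) = 4.3526
Current forward F = (S − I)·e^(rT) = (118.96 − 4.3526)·e^(0.0887·11/12) = 114.6074 × 1.084705 = 124.3152
Value (long) = (F − K)·e^(−rT) = (124.3152 − 119.43) × 0.921909 = 4.5037
Short position value = −(long value) = -₹4.50

-₹4.50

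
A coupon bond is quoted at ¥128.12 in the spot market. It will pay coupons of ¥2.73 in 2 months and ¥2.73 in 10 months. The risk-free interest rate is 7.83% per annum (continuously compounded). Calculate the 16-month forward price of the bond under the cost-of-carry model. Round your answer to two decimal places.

¥136.39

PV(coupons) I = 2.73·e^(−0.0783·2/12) + 2.73·e^(−0.0783·10/12)
I = 2.6946 + 2.5576 = 5.2522
F = (S − I)·e^(rT) = (128.12 − 5.2522) · e^(0.0783·16/12)
= 122.8678 · e^0.104400 = 122.8678 × 1.110044 = ¥136.39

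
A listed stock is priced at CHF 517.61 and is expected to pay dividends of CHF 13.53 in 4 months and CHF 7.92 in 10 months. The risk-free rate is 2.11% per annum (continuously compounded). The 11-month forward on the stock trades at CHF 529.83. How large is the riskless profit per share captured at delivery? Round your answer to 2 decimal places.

CHF 23.74 per share

PV(dividends) I = 13.53·e^(−0.0211·4/12) + 7.92·e^(−0.0211·10/12) = 21.2171
Fair forward F* = (S − I)·e^(rT) = (517.61 − 21.2171)·e^0.019342 = 496.3929 × 1.019530 = 506.0875
Market CHF 529.83 > fair 506.0875: forward overpriced → cash-and-carry (borrow at r, buy the stock and collect the dividends, short the forward).
Profit at T = |F_mkt − F*| = |529.83 − 506.0875| = CHF 23.74 per share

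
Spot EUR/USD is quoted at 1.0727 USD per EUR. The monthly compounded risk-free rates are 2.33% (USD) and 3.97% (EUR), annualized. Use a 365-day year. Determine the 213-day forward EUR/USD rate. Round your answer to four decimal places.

By covered interest parity, F = S · (1+r_USD/12)^(12T) / (1+r_EUR/12)^(12T)
= 1.0727 × 1.013676 / 1.023399 = 1.0727 × 0.990499
F = 1.0625 USD per EUR

1.0625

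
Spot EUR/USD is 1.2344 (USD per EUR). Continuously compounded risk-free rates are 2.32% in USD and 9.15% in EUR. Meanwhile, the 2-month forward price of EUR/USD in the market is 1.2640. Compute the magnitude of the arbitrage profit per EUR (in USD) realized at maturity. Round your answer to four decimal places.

0.0436 per EUR (in USD)

Fair forward: F* = S·e^(carry·T), with carry = (r_USD − r_EUR) = 0.0232 − 0.0915 = -0.0683
F* = 1.2344 · e^(-0.0683 × 2/12) = 1.2344 · e^-0.011383 = 1.2344 × 0.988682 = 1.2204
Market 1.2640 > fair 1.2204: forward overpriced → cash-and-carry (buy spot, short the forward).
At maturity, profit = |F_mkt − F*| = |1.2640 − 1.2204| = 0.0436 per EUR (in USD)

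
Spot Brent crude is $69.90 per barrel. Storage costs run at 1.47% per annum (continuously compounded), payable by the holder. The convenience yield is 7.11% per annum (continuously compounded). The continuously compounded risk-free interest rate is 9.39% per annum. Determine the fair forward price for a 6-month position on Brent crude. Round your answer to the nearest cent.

Net carry = r + u − y = 0.0939 + 0.0147 − 0.0711 = 0.0375
F = S·e^((r+u−y)T) = 69.90 · e^(0.0375 × 6/12) = 69.90 · e^0.018750
= 69.90 × 1.018927 = $71.22 per barrel

$71.22 per barrel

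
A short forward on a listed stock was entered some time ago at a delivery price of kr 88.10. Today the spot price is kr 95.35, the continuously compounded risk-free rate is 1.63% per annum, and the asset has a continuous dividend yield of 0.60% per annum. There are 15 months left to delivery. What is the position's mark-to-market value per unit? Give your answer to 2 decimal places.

Current fair forward for the remaining 15 months: F = S·e^((r − q)·T), (r − q) = 0.0163 − 0.0060 = 0.0103
F = 95.35 · e^(0.0103 × 15/12) = 95.35 × 1.012958 = 96.5855
Value of long forward = (F − K)·e^(−rT) = (96.5855 − 88.10) · e^(−0.0163·15/12)
= 8.4855 × 0.979831 = 8.31
Short position value = −(long value) = -kr 8.31

-kr 8.31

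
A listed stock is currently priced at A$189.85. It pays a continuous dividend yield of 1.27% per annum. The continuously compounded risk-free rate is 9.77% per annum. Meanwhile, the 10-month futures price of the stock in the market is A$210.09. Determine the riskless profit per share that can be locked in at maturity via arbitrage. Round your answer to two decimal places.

Fair futures: F* = S·e^(carry·T), with carry = (r − q) = 0.0977 − 0.0127 = 0.0850
F* = 189.85 · e^(0.0850 × 10/12) = 189.85 · e^0.070833 = 189.85 × 1.073402 = A$203.7854
Market A$210.09 > fair A$203.7854: forward overpriced → cash-and-carry (buy spot, short the forward).
At maturity, profit = |F_mkt − F*| = |210.09 − 203.7854| = A$6.30 per share

A$6.30 per share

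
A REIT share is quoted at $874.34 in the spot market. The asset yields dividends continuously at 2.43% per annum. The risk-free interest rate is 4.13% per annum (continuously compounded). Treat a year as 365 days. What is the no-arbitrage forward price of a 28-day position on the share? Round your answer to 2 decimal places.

F = S·e^((r − q)T) = 874.34 · e^((0.0413 − 0.0243) × 28/365)
= 874.34 · e^0.001304 = 874.34 × 1.001305
F = $875.48

$875.48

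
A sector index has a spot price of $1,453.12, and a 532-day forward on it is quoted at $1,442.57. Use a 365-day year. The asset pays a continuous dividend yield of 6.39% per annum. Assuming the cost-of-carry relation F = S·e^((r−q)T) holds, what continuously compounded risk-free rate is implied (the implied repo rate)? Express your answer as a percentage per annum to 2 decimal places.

From F = S·e^((r−q)T): (r − q) = ln(F/S)/T
ln(1442.57/1453.12) = ln(0.992740) = -0.007286
(r − q) = -0.007286 / (532/365) = -0.004999
r = ln(F/S)/T + q = -0.004999 + 0.0639 = 0.058901
r = 5.89%

5.89%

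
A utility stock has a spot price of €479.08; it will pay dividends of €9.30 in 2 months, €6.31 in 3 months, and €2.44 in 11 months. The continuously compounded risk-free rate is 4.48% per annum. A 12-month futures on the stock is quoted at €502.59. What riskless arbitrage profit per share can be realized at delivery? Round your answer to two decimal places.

PV(dividends) I = 9.30·e^(−0.0448·2/12) + 6.31·e^(−0.0448·3/12) + 2.44·e^(−0.0448·11/12) = 17.8124
Fair futures F* = (S − I)·e^(rT) = (479.08 − 17.8124)·e^0.044800 = 461.2676 × 1.045819 = 482.4024
Market €502.59 > fair 482.4024: forward overpriced → cash-and-carry (borrow at r, buy the stock and collect the dividends, short the forward).
Profit at T = |F_mkt − F*| = |502.59 − 482.4024| = €20.19 per share

€20.19 per share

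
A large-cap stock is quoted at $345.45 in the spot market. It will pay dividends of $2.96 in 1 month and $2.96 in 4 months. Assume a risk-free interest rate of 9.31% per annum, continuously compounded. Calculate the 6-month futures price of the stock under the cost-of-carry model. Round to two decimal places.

$355.83

PV(dividends) I = 2.96·e^(−0.0931·1/12) + 2.96·e^(−0.0931·4/12)
I = 2.9371 + 2.8696 = 5.8067
F = (S − I)·e^(rT) = (345.45 − 5.8067) · e^(0.0931·6/12)
= 339.6433 · e^0.046550 = 339.6433 × 1.047650 = $355.83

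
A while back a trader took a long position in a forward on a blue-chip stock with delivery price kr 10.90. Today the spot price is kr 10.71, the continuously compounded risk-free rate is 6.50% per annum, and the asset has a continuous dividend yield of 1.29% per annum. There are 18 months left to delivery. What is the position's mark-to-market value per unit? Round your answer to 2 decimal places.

Current fair forward for the remaining 18 months: F = S·e^((r − q)·T), (r − q) = 0.0650 − 0.0129 = 0.0521
F = 10.71 · e^(0.0521 × 18/12) = 10.71 × 1.081285 = 11.5806
Value of long forward = (F − K)·e^(−rT) = (11.5806 − 10.90) · e^(−0.0650·18/12)
= 0.6806 × 0.907102 = 0.62

kr 0.62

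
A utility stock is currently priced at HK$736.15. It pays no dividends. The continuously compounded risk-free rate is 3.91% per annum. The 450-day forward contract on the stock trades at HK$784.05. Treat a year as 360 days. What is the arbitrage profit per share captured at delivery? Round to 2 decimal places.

HK$11.03 per share

Fair forward: F* = S·e^(carry·T), with carry = r = 0.0391
F* = 736.15 · e^(0.0391 × 450/360) = 736.15 · e^0.048875 = 736.15 × 1.050089 = HK$773.0230
Market HK$784.05 > fair HK$773.0230: forward overpriced → cash-and-carry (buy spot, short the forward).
At maturity, profit = |F_mkt − F*| = |784.05 − 773.0230| = HK$11.03 per share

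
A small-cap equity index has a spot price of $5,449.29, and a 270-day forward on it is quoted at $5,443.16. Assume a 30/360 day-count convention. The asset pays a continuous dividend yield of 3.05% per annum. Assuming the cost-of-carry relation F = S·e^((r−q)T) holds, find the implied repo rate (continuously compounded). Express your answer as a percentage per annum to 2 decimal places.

2.90%

From F = S·e^((r−q)T): (r − q) = ln(F/S)/T
ln(5443.16/5449.29) = ln(0.998875) = -0.001126
(r − q) = -0.001126 / (270/360) = -0.001501
r = ln(F/S)/T + q = -0.001501 + 0.0305 = 0.028999
r = 2.90%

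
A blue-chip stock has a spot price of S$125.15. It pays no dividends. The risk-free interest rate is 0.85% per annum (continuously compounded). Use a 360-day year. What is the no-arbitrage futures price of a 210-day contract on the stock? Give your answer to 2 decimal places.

F = S·e^(rT) = 125.15 · e^(0.0085 × 210/360)
= 125.15 · e^0.004958 = 125.15 × 1.004970
F = S$125.77

S$125.77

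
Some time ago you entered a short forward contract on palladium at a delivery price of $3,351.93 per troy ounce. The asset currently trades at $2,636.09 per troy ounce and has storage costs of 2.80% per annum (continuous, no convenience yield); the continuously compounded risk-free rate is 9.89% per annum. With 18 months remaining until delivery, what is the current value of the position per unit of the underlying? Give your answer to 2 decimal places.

$140.63 per troy ounce

Current fair forward for the remaining 18 months: F = S·e^((r + u)·T), (r + u) = 0.0989 + 0.0280 = 0.1269
F = 2636.09 · e^(0.1269 × 18/12) = 2636.09 × 1.20967291 = 3188.8067
Value of long forward = (F − K)·e^(−rT) = (3188.8067 − 3351.93) · e^(−0.0989·18/12)
= -163.1233 × 0.86212932 = -140.63
Short position value = −(long value) = $140.63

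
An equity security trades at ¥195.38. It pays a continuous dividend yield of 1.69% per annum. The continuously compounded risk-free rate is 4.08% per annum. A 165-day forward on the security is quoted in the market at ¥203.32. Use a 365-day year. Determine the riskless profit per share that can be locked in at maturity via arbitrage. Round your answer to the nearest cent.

Fair forward: F* = S·e^(carry·T), with carry = (r − q) = 0.0408 − 0.0169 = 0.0239
F* = 195.38 · e^(0.0239 × 165/365) = 195.38 · e^0.010804 = 195.38 × 1.010863 = ¥197.5024
Market ¥203.32 > fair ¥197.5024: forward overpriced → cash-and-carry (buy spot, short the forward).
At maturity, profit = |F_mkt − F*| = |203.32 − 197.5024| = ¥5.82 per share

¥5.82 per share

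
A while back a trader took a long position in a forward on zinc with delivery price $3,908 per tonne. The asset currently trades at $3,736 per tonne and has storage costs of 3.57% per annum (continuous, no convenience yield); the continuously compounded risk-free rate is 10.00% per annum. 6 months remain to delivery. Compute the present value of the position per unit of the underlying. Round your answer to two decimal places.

$85.88 per tonne

Current fair forward for the remaining 6 months: F = S·e^((r + u)·T), (r + u) = 0.1000 + 0.0357 = 0.1357
F = 3736 · e^(0.1357 × 6/12) = 3736 × 1.07020477 = 3998.2850
Value of long forward = (F − K)·e^(−rT) = (3998.2850 − 3908) · e^(−0.1000·6/12)
= 90.2850 × 0.95122942 = 85.88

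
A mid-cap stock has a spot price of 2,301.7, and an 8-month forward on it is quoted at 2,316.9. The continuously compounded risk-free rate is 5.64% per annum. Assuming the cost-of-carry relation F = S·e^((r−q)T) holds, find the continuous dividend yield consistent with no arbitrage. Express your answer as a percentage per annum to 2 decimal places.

4.65%

From F = S·e^((r−q)T): (r − q) = ln(F/S)/T
ln(2316.9/2301.7) = ln(1.006604) = 0.006582
(r − q) = 0.006582 / (8/12) = 0.009873
q = r − ln(F/S)/T = 0.0564 − 0.009873 = 0.046527
q = 4.65%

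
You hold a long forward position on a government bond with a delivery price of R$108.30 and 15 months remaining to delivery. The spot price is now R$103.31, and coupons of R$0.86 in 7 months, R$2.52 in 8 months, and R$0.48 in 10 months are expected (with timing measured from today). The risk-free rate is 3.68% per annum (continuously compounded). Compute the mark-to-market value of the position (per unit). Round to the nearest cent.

PV(remaining coupons) I = 0.86·e^(−0.0368·7/12) + 2.52·e^(−0.0368·8/12) + 0.48·e^(−0.0368·10/12) = 3.7662
Current forward F = (S − I)·e^(rT) = (103.31 − 3.7662)·e^(0.0368·15/12) = 99.5438 × 1.047074 = 104.2297
Value (long) = (F − K)·e^(−rT) = (104.2297 − 108.30) × 0.955042 = -3.8873
Value = -R$3.89

-R$3.89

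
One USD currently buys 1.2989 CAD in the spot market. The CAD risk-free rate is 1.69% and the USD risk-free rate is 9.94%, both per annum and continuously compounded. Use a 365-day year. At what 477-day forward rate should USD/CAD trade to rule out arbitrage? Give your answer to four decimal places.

1.1661

F = S·e^((r_CAD − r_USD)T) = 1.2989 · e^((0.0169 − 0.0994) × 477/365)
= 1.2989 · e^-0.107815 = 1.2989 × 0.897794
F = 1.1661 CAD per USD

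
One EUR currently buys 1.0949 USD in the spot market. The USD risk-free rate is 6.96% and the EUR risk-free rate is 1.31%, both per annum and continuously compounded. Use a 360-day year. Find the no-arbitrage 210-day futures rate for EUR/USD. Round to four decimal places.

1.1316

F = S·e^((r_USD − r_EUR)T) = 1.0949 · e^((0.0696 − 0.0131) × 210/360)
= 1.0949 · e^0.032958 = 1.0949 × 1.033507
F = 1.1316 USD per EUR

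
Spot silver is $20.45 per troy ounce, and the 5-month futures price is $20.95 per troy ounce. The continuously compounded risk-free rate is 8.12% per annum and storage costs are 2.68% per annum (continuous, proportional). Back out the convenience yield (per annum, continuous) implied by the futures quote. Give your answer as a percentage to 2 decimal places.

5.00%

F = S·e^((r+u−y)T) ⇒ (r+u−y) = ln(F/S)/T
ln(20.95/20.45) = 0.024156; /T ⇒ 0.057974
y = r + u − ln(F/S)/T = 0.0812 + 0.0268 − 0.057974 = 0.050026
y = 5.00%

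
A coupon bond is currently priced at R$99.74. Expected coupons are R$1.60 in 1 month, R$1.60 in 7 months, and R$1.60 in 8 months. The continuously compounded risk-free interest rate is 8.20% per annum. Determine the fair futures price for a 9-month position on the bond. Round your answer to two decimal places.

R$101.14

PV(coupons) I = 1.60·e^(−0.0820·1/12) + 1.60·e^(−0.0820·7/12) + 1.60·e^(−0.0820·8/12)
I = 1.5891 + 1.5253 + 1.5149 = 4.6293
F = (S − I)·e^(rT) = (99.74 − 4.6293) · e^(0.0820·9/12)
= 95.1107 · e^0.061500 = 95.1107 × 1.063430 = R$101.14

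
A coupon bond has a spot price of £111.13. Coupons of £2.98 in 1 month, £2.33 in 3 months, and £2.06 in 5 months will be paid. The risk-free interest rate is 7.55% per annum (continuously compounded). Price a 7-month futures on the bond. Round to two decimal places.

£108.56

PV(coupons) I = 2.98·e^(−0.0755·1/12) + 2.33·e^(−0.0755·3/12) + 2.06·e^(−0.0755·5/12)
I = 2.9613 + 2.2864 + 1.9962 = 7.2439
F = (S − I)·e^(rT) = (111.13 − 7.2439) · e^(0.0755·7/12)
= 103.8861 · e^0.044042 = 103.8861 × 1.045026 = £108.56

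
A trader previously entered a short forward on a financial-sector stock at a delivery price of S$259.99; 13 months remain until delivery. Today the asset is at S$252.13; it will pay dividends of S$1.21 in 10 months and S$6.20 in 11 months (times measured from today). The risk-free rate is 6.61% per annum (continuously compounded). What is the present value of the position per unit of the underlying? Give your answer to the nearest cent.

-S$3.13

PV(remaining dividends) I = 1.21·e^(−0.0661·10/12) + 6.20·e^(−0.0661·11/12) = 6.9806
Current forward F = (S − I)·e^(rT) = (252.13 − 6.9806)·e^(0.0661·13/12) = 245.1494 × 1.074235 = 263.3481
Value (long) = (F − K)·e^(−rT) = (263.3481 − 259.99) × 0.930895 = 3.1260
Short position value = −(long value) = -S$3.13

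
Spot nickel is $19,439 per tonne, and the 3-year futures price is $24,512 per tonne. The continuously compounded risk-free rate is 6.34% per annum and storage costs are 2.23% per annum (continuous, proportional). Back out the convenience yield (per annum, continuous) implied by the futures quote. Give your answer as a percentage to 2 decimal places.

0.84%

F = S·e^((r+u−y)T) ⇒ (r+u−y) = ln(F/S)/T
ln(24512/19439) = 0.231881; /T ⇒ 0.077294
y = r + u − ln(F/S)/T = 0.0634 + 0.0223 − 0.077294 = 0.008406
y = 0.84%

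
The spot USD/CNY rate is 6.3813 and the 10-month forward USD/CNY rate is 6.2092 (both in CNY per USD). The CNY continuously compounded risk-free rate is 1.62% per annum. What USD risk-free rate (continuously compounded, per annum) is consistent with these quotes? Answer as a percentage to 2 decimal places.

F = S·e^((r_CNY − r_USD)T) ⇒ r_USD = r_CNY − ln(F/S)/T
ln(6.2092/6.3813) = -0.027340; /(10/12) = -0.032808
r_USD = 0.0162 + 0.032808 = 0.049008
r_USD = 4.90%

4.90%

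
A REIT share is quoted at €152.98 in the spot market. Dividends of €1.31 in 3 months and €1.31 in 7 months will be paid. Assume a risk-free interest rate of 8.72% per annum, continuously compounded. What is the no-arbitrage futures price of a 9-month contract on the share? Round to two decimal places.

PV(dividends) I = 1.31·e^(−0.0872·3/12) + 1.31·e^(−0.0872·7/12)
I = 1.2818 + 1.2450 = 2.5268
F = (S − I)·e^(rT) = (152.98 − 2.5268) · e^(0.0872·9/12)
= 150.4532 · e^0.065400 = 150.4532 × 1.067586 = €160.62

€160.62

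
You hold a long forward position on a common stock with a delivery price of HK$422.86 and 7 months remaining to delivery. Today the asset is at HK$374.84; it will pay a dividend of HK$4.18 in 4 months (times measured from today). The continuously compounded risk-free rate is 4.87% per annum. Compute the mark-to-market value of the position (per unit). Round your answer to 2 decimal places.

-HK$40.29

PV(remaining dividends) I = 4.18·e^(−0.0487·4/12) = 4.1127
Current forward F = (S − I)·e^(rT) = (374.84 − 4.1127)·e^(0.0487·7/12) = 370.7273 × 1.028816 = 381.4102
Value (long) = (F − K)·e^(−rT) = (381.4102 − 422.86) × 0.971991 = -40.2888
Value = -HK$40.29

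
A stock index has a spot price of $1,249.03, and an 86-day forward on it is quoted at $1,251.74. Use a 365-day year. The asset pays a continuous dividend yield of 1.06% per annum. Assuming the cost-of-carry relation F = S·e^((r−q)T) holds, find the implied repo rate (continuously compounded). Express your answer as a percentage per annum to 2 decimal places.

1.98%

From F = S·e^((r−q)T): (r − q) = ln(F/S)/T
ln(1251.74/1249.03) = ln(1.002170) = 0.002168
(r − q) = 0.002168 / (86/365) = 0.009201
r = ln(F/S)/T + q = 0.009201 + 0.0106 = 0.019801
r = 1.98%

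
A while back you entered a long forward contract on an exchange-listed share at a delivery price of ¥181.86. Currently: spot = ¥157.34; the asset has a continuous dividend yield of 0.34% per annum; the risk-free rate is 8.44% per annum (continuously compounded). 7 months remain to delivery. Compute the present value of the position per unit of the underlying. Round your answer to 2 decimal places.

-¥16.10

Current fair forward for the remaining 7 months: F = S·e^((r − q)·T), (r − q) = 0.0844 − 0.0034 = 0.0810
F = 157.34 · e^(0.0810 × 7/12) = 157.34 × 1.048384 = 164.9527
Value of long forward = (F − K)·e^(−rT) = (164.9527 − 181.86) · e^(−0.0844·7/12)
= -16.9073 × 0.951959 = -16.10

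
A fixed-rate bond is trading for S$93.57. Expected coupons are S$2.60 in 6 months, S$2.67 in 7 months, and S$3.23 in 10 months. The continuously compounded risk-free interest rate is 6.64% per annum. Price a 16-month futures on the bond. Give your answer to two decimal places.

PV(coupons) I = 2.60·e^(−0.0664·6/12) + 2.67·e^(−0.0664·7/12) + 3.23·e^(−0.0664·10/12)
I = 2.5151 + 2.5686 + 3.0561 = 8.1398
F = (S − I)·e^(rT) = (93.57 − 8.1398) · e^(0.0664·16/12)
= 85.4302 · e^0.088533 = 85.4302 × 1.092570 = S$93.34

S$93.34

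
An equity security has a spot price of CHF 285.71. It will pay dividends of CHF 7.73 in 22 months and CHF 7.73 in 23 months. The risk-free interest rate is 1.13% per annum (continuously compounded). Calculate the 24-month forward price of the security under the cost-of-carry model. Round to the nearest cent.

CHF 276.76

PV(dividends) I = 7.73·e^(−0.0113·22/12) + 7.73·e^(−0.0113·23/12)
I = 7.5715 + 7.5644 = 15.1359
F = (S − I)·e^(rT) = (285.71 − 15.1359) · e^(0.0113·24/12)
= 270.5741 · e^0.022600 = 270.5741 × 1.022857 = CHF 276.76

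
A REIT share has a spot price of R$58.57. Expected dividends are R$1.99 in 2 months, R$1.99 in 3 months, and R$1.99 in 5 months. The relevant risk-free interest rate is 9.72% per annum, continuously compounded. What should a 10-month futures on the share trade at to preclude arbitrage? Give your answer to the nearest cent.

PV(dividends) I = 1.99·e^(−0.0972·2/12) + 1.99·e^(−0.0972·3/12) + 1.99·e^(−0.0972·5/12)
I = 1.9580 + 1.9422 + 1.9110 = 5.8112
F = (S − I)·e^(rT) = (58.57 − 5.8112) · e^(0.0972·10/12)
= 52.7588 · e^0.081000 = 52.7588 × 1.084371 = R$57.21

R$57.21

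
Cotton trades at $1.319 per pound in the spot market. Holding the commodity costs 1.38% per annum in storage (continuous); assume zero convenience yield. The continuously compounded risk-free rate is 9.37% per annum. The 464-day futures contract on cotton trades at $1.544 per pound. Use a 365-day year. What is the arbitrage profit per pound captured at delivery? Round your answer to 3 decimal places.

$0.032 per pound

Fair futures: F* = S·e^(carry·T), with carry = (r + u) = 0.0937 + 0.0138 = 0.1075
F* = 1.319 · e^(0.1075 × 464/365) = 1.319 · e^0.136658 = 1.319 × 1.146436 = $1.5121
Market $1.544 > fair $1.5121: forward overpriced → cash-and-carry (buy spot, short the forward).
At maturity, profit = |F_mkt − F*| = |1.544 − 1.5121| = $0.032 per pound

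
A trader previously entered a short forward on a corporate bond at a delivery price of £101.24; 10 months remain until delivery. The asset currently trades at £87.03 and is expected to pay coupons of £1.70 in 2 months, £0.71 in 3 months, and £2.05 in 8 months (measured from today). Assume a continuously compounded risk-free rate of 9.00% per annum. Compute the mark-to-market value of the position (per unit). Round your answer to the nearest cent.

£11.19

PV(remaining coupons) I = 1.70·e^(−0.0900·2/12) + 0.71·e^(−0.0900·3/12) + 2.05·e^(−0.0900·8/12) = 4.2995
Current forward F = (S − I)·e^(rT) = (87.03 − 4.2995)·e^(0.0900·10/12) = 82.7305 × 1.077884 = 89.1739
Value (long) = (F − K)·e^(−rT) = (89.1739 − 101.24) × 0.927743 = -11.1942
Short position value = −(long value) = £11.19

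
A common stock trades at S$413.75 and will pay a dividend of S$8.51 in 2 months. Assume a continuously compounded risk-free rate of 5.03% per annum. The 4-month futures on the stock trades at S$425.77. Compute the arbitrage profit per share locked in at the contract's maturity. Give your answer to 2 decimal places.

PV(dividends) I = 8.51·e^(−0.0503·2/12) = 8.4390
Fair futures F* = (S − I)·e^(rT) = (413.75 − 8.4390)·e^0.016767 = 405.3110 × 1.016908 = 412.1640
Market S$425.77 > fair 412.1640: forward overpriced → cash-and-carry (borrow at r, buy the stock and collect the dividends, short the forward).
Profit at T = |F_mkt − F*| = |425.77 − 412.1640| = S$13.61 per share

S$13.61 per share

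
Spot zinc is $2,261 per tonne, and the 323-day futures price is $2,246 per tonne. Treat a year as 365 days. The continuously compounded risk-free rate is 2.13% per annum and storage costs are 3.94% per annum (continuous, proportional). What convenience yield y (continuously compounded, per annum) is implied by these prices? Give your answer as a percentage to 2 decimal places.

6.82%

F = S·e^((r+u−y)T) ⇒ (r+u−y) = ln(F/S)/T
ln(2246/2261) = -0.006656; /T ⇒ -0.007521
y = r + u − ln(F/S)/T = 0.0213 + 0.0394 + 0.007521 = 0.068221
y = 6.82%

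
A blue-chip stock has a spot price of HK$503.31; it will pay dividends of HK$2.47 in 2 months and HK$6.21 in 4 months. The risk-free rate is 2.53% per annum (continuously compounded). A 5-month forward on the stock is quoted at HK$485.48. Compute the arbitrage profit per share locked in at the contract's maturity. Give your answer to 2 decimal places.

PV(dividends) I = 2.47·e^(−0.0253·2/12) + 6.21·e^(−0.0253·4/12) = 8.6175
Fair forward F* = (S − I)·e^(rT) = (503.31 − 8.6175)·e^0.010542 = 494.6925 × 1.010598 = 499.9353
Market HK$485.48 < fair 499.9353: forward underpriced → reverse cash-and-carry (short the stock, invest proceeds at r, pay the dividends, go long the forward).
Profit at T = |F_mkt − F*| = |485.48 − 499.9353| = HK$14.46 per share

HK$14.46 per share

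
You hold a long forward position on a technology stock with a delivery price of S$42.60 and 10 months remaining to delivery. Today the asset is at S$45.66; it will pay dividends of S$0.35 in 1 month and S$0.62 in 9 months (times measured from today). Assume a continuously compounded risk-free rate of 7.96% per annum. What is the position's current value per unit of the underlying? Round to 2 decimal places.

PV(remaining dividends) I = 0.35·e^(−0.0796·1/12) + 0.62·e^(−0.0796·9/12) = 0.9318
Current forward F = (S − I)·e^(rT) = (45.66 − 0.9318)·e^(0.0796·10/12) = 44.7282 × 1.068583 = 47.7958
Value (long) = (F − K)·e^(−rT) = (47.7958 − 42.60) × 0.935819 = 4.8623
Value = S$4.86

S$4.86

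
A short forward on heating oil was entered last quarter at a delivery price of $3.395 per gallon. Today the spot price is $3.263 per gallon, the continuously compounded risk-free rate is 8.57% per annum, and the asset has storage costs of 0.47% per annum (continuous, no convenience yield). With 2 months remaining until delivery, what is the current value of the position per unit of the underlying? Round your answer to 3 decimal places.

Current fair forward for the remaining 2 months: F = S·e^((r + u)·T), (r + u) = 0.0857 + 0.0047 = 0.0904
F = 3.263 · e^(0.0904 × 2/12) = 3.263 × 1.015181 = 3.3125
Value of long forward = (F − K)·e^(−rT) = (3.3125 − 3.395) · e^(−0.0857·2/12)
= -0.0825 × 0.985818 = -0.081
Short position value = −(long value) = $0.081

$0.081 per gallon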